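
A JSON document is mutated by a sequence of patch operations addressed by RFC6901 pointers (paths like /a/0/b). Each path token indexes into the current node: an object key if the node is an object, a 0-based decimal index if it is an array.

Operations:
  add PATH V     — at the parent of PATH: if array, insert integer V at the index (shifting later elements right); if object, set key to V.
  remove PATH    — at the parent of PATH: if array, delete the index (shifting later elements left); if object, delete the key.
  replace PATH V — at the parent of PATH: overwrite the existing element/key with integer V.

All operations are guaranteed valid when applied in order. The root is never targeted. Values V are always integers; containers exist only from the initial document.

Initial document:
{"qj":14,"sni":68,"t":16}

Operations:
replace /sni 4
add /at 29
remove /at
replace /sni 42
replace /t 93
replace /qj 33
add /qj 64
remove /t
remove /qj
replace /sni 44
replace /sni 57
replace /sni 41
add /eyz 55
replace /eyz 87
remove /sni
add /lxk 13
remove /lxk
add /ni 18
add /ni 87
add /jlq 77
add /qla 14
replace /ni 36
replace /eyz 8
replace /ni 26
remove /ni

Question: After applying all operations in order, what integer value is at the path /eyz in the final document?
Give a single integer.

Answer: 8

Derivation:
After op 1 (replace /sni 4): {"qj":14,"sni":4,"t":16}
After op 2 (add /at 29): {"at":29,"qj":14,"sni":4,"t":16}
After op 3 (remove /at): {"qj":14,"sni":4,"t":16}
After op 4 (replace /sni 42): {"qj":14,"sni":42,"t":16}
After op 5 (replace /t 93): {"qj":14,"sni":42,"t":93}
After op 6 (replace /qj 33): {"qj":33,"sni":42,"t":93}
After op 7 (add /qj 64): {"qj":64,"sni":42,"t":93}
After op 8 (remove /t): {"qj":64,"sni":42}
After op 9 (remove /qj): {"sni":42}
After op 10 (replace /sni 44): {"sni":44}
After op 11 (replace /sni 57): {"sni":57}
After op 12 (replace /sni 41): {"sni":41}
After op 13 (add /eyz 55): {"eyz":55,"sni":41}
After op 14 (replace /eyz 87): {"eyz":87,"sni":41}
After op 15 (remove /sni): {"eyz":87}
After op 16 (add /lxk 13): {"eyz":87,"lxk":13}
After op 17 (remove /lxk): {"eyz":87}
After op 18 (add /ni 18): {"eyz":87,"ni":18}
After op 19 (add /ni 87): {"eyz":87,"ni":87}
After op 20 (add /jlq 77): {"eyz":87,"jlq":77,"ni":87}
After op 21 (add /qla 14): {"eyz":87,"jlq":77,"ni":87,"qla":14}
After op 22 (replace /ni 36): {"eyz":87,"jlq":77,"ni":36,"qla":14}
After op 23 (replace /eyz 8): {"eyz":8,"jlq":77,"ni":36,"qla":14}
After op 24 (replace /ni 26): {"eyz":8,"jlq":77,"ni":26,"qla":14}
After op 25 (remove /ni): {"eyz":8,"jlq":77,"qla":14}
Value at /eyz: 8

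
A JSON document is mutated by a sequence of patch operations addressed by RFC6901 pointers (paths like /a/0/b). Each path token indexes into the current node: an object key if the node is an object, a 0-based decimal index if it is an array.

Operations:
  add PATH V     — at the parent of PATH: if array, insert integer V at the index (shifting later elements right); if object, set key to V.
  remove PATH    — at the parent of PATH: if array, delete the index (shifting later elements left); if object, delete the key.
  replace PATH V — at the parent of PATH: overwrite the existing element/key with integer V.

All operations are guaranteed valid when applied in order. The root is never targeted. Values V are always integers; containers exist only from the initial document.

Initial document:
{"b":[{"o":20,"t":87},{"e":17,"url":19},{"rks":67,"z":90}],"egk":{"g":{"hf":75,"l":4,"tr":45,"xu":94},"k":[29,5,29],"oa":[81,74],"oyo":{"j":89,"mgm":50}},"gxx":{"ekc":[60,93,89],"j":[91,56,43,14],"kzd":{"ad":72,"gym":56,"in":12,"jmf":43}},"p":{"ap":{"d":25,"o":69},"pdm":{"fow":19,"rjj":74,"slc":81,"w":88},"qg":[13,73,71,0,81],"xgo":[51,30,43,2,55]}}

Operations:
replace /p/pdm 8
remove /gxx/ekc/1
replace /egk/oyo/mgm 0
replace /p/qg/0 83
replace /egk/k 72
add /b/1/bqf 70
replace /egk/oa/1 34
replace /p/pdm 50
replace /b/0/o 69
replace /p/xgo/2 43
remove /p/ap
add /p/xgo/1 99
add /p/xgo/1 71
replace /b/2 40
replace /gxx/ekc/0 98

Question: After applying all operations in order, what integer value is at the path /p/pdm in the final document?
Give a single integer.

Answer: 50

Derivation:
After op 1 (replace /p/pdm 8): {"b":[{"o":20,"t":87},{"e":17,"url":19},{"rks":67,"z":90}],"egk":{"g":{"hf":75,"l":4,"tr":45,"xu":94},"k":[29,5,29],"oa":[81,74],"oyo":{"j":89,"mgm":50}},"gxx":{"ekc":[60,93,89],"j":[91,56,43,14],"kzd":{"ad":72,"gym":56,"in":12,"jmf":43}},"p":{"ap":{"d":25,"o":69},"pdm":8,"qg":[13,73,71,0,81],"xgo":[51,30,43,2,55]}}
After op 2 (remove /gxx/ekc/1): {"b":[{"o":20,"t":87},{"e":17,"url":19},{"rks":67,"z":90}],"egk":{"g":{"hf":75,"l":4,"tr":45,"xu":94},"k":[29,5,29],"oa":[81,74],"oyo":{"j":89,"mgm":50}},"gxx":{"ekc":[60,89],"j":[91,56,43,14],"kzd":{"ad":72,"gym":56,"in":12,"jmf":43}},"p":{"ap":{"d":25,"o":69},"pdm":8,"qg":[13,73,71,0,81],"xgo":[51,30,43,2,55]}}
After op 3 (replace /egk/oyo/mgm 0): {"b":[{"o":20,"t":87},{"e":17,"url":19},{"rks":67,"z":90}],"egk":{"g":{"hf":75,"l":4,"tr":45,"xu":94},"k":[29,5,29],"oa":[81,74],"oyo":{"j":89,"mgm":0}},"gxx":{"ekc":[60,89],"j":[91,56,43,14],"kzd":{"ad":72,"gym":56,"in":12,"jmf":43}},"p":{"ap":{"d":25,"o":69},"pdm":8,"qg":[13,73,71,0,81],"xgo":[51,30,43,2,55]}}
After op 4 (replace /p/qg/0 83): {"b":[{"o":20,"t":87},{"e":17,"url":19},{"rks":67,"z":90}],"egk":{"g":{"hf":75,"l":4,"tr":45,"xu":94},"k":[29,5,29],"oa":[81,74],"oyo":{"j":89,"mgm":0}},"gxx":{"ekc":[60,89],"j":[91,56,43,14],"kzd":{"ad":72,"gym":56,"in":12,"jmf":43}},"p":{"ap":{"d":25,"o":69},"pdm":8,"qg":[83,73,71,0,81],"xgo":[51,30,43,2,55]}}
After op 5 (replace /egk/k 72): {"b":[{"o":20,"t":87},{"e":17,"url":19},{"rks":67,"z":90}],"egk":{"g":{"hf":75,"l":4,"tr":45,"xu":94},"k":72,"oa":[81,74],"oyo":{"j":89,"mgm":0}},"gxx":{"ekc":[60,89],"j":[91,56,43,14],"kzd":{"ad":72,"gym":56,"in":12,"jmf":43}},"p":{"ap":{"d":25,"o":69},"pdm":8,"qg":[83,73,71,0,81],"xgo":[51,30,43,2,55]}}
After op 6 (add /b/1/bqf 70): {"b":[{"o":20,"t":87},{"bqf":70,"e":17,"url":19},{"rks":67,"z":90}],"egk":{"g":{"hf":75,"l":4,"tr":45,"xu":94},"k":72,"oa":[81,74],"oyo":{"j":89,"mgm":0}},"gxx":{"ekc":[60,89],"j":[91,56,43,14],"kzd":{"ad":72,"gym":56,"in":12,"jmf":43}},"p":{"ap":{"d":25,"o":69},"pdm":8,"qg":[83,73,71,0,81],"xgo":[51,30,43,2,55]}}
After op 7 (replace /egk/oa/1 34): {"b":[{"o":20,"t":87},{"bqf":70,"e":17,"url":19},{"rks":67,"z":90}],"egk":{"g":{"hf":75,"l":4,"tr":45,"xu":94},"k":72,"oa":[81,34],"oyo":{"j":89,"mgm":0}},"gxx":{"ekc":[60,89],"j":[91,56,43,14],"kzd":{"ad":72,"gym":56,"in":12,"jmf":43}},"p":{"ap":{"d":25,"o":69},"pdm":8,"qg":[83,73,71,0,81],"xgo":[51,30,43,2,55]}}
After op 8 (replace /p/pdm 50): {"b":[{"o":20,"t":87},{"bqf":70,"e":17,"url":19},{"rks":67,"z":90}],"egk":{"g":{"hf":75,"l":4,"tr":45,"xu":94},"k":72,"oa":[81,34],"oyo":{"j":89,"mgm":0}},"gxx":{"ekc":[60,89],"j":[91,56,43,14],"kzd":{"ad":72,"gym":56,"in":12,"jmf":43}},"p":{"ap":{"d":25,"o":69},"pdm":50,"qg":[83,73,71,0,81],"xgo":[51,30,43,2,55]}}
After op 9 (replace /b/0/o 69): {"b":[{"o":69,"t":87},{"bqf":70,"e":17,"url":19},{"rks":67,"z":90}],"egk":{"g":{"hf":75,"l":4,"tr":45,"xu":94},"k":72,"oa":[81,34],"oyo":{"j":89,"mgm":0}},"gxx":{"ekc":[60,89],"j":[91,56,43,14],"kzd":{"ad":72,"gym":56,"in":12,"jmf":43}},"p":{"ap":{"d":25,"o":69},"pdm":50,"qg":[83,73,71,0,81],"xgo":[51,30,43,2,55]}}
After op 10 (replace /p/xgo/2 43): {"b":[{"o":69,"t":87},{"bqf":70,"e":17,"url":19},{"rks":67,"z":90}],"egk":{"g":{"hf":75,"l":4,"tr":45,"xu":94},"k":72,"oa":[81,34],"oyo":{"j":89,"mgm":0}},"gxx":{"ekc":[60,89],"j":[91,56,43,14],"kzd":{"ad":72,"gym":56,"in":12,"jmf":43}},"p":{"ap":{"d":25,"o":69},"pdm":50,"qg":[83,73,71,0,81],"xgo":[51,30,43,2,55]}}
After op 11 (remove /p/ap): {"b":[{"o":69,"t":87},{"bqf":70,"e":17,"url":19},{"rks":67,"z":90}],"egk":{"g":{"hf":75,"l":4,"tr":45,"xu":94},"k":72,"oa":[81,34],"oyo":{"j":89,"mgm":0}},"gxx":{"ekc":[60,89],"j":[91,56,43,14],"kzd":{"ad":72,"gym":56,"in":12,"jmf":43}},"p":{"pdm":50,"qg":[83,73,71,0,81],"xgo":[51,30,43,2,55]}}
After op 12 (add /p/xgo/1 99): {"b":[{"o":69,"t":87},{"bqf":70,"e":17,"url":19},{"rks":67,"z":90}],"egk":{"g":{"hf":75,"l":4,"tr":45,"xu":94},"k":72,"oa":[81,34],"oyo":{"j":89,"mgm":0}},"gxx":{"ekc":[60,89],"j":[91,56,43,14],"kzd":{"ad":72,"gym":56,"in":12,"jmf":43}},"p":{"pdm":50,"qg":[83,73,71,0,81],"xgo":[51,99,30,43,2,55]}}
After op 13 (add /p/xgo/1 71): {"b":[{"o":69,"t":87},{"bqf":70,"e":17,"url":19},{"rks":67,"z":90}],"egk":{"g":{"hf":75,"l":4,"tr":45,"xu":94},"k":72,"oa":[81,34],"oyo":{"j":89,"mgm":0}},"gxx":{"ekc":[60,89],"j":[91,56,43,14],"kzd":{"ad":72,"gym":56,"in":12,"jmf":43}},"p":{"pdm":50,"qg":[83,73,71,0,81],"xgo":[51,71,99,30,43,2,55]}}
After op 14 (replace /b/2 40): {"b":[{"o":69,"t":87},{"bqf":70,"e":17,"url":19},40],"egk":{"g":{"hf":75,"l":4,"tr":45,"xu":94},"k":72,"oa":[81,34],"oyo":{"j":89,"mgm":0}},"gxx":{"ekc":[60,89],"j":[91,56,43,14],"kzd":{"ad":72,"gym":56,"in":12,"jmf":43}},"p":{"pdm":50,"qg":[83,73,71,0,81],"xgo":[51,71,99,30,43,2,55]}}
After op 15 (replace /gxx/ekc/0 98): {"b":[{"o":69,"t":87},{"bqf":70,"e":17,"url":19},40],"egk":{"g":{"hf":75,"l":4,"tr":45,"xu":94},"k":72,"oa":[81,34],"oyo":{"j":89,"mgm":0}},"gxx":{"ekc":[98,89],"j":[91,56,43,14],"kzd":{"ad":72,"gym":56,"in":12,"jmf":43}},"p":{"pdm":50,"qg":[83,73,71,0,81],"xgo":[51,71,99,30,43,2,55]}}
Value at /p/pdm: 50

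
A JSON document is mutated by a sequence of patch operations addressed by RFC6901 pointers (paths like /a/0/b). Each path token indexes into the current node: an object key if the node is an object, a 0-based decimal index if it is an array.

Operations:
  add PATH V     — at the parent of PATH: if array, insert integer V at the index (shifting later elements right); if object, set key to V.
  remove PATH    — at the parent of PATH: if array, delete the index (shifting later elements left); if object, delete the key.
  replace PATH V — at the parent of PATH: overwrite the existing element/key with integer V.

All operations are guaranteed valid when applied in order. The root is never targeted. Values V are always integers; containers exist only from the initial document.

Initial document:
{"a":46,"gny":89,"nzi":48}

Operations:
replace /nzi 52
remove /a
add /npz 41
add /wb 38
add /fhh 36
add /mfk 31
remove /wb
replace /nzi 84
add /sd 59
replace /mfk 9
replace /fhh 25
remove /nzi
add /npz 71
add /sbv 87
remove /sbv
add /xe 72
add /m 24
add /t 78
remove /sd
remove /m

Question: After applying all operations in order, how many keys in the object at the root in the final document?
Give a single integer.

Answer: 6

Derivation:
After op 1 (replace /nzi 52): {"a":46,"gny":89,"nzi":52}
After op 2 (remove /a): {"gny":89,"nzi":52}
After op 3 (add /npz 41): {"gny":89,"npz":41,"nzi":52}
After op 4 (add /wb 38): {"gny":89,"npz":41,"nzi":52,"wb":38}
After op 5 (add /fhh 36): {"fhh":36,"gny":89,"npz":41,"nzi":52,"wb":38}
After op 6 (add /mfk 31): {"fhh":36,"gny":89,"mfk":31,"npz":41,"nzi":52,"wb":38}
After op 7 (remove /wb): {"fhh":36,"gny":89,"mfk":31,"npz":41,"nzi":52}
After op 8 (replace /nzi 84): {"fhh":36,"gny":89,"mfk":31,"npz":41,"nzi":84}
After op 9 (add /sd 59): {"fhh":36,"gny":89,"mfk":31,"npz":41,"nzi":84,"sd":59}
After op 10 (replace /mfk 9): {"fhh":36,"gny":89,"mfk":9,"npz":41,"nzi":84,"sd":59}
After op 11 (replace /fhh 25): {"fhh":25,"gny":89,"mfk":9,"npz":41,"nzi":84,"sd":59}
After op 12 (remove /nzi): {"fhh":25,"gny":89,"mfk":9,"npz":41,"sd":59}
After op 13 (add /npz 71): {"fhh":25,"gny":89,"mfk":9,"npz":71,"sd":59}
After op 14 (add /sbv 87): {"fhh":25,"gny":89,"mfk":9,"npz":71,"sbv":87,"sd":59}
After op 15 (remove /sbv): {"fhh":25,"gny":89,"mfk":9,"npz":71,"sd":59}
After op 16 (add /xe 72): {"fhh":25,"gny":89,"mfk":9,"npz":71,"sd":59,"xe":72}
After op 17 (add /m 24): {"fhh":25,"gny":89,"m":24,"mfk":9,"npz":71,"sd":59,"xe":72}
After op 18 (add /t 78): {"fhh":25,"gny":89,"m":24,"mfk":9,"npz":71,"sd":59,"t":78,"xe":72}
After op 19 (remove /sd): {"fhh":25,"gny":89,"m":24,"mfk":9,"npz":71,"t":78,"xe":72}
After op 20 (remove /m): {"fhh":25,"gny":89,"mfk":9,"npz":71,"t":78,"xe":72}
Size at the root: 6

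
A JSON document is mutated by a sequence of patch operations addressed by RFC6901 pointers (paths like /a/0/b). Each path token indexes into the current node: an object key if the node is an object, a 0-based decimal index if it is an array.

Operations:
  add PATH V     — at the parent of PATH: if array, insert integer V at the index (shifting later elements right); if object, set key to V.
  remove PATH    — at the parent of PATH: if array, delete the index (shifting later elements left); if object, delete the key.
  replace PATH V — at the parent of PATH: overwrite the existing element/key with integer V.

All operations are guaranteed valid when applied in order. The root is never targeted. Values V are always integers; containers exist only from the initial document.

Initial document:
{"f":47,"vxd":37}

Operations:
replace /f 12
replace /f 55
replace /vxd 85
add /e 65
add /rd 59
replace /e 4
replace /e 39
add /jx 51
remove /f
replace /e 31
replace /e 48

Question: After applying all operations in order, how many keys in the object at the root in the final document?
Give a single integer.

After op 1 (replace /f 12): {"f":12,"vxd":37}
After op 2 (replace /f 55): {"f":55,"vxd":37}
After op 3 (replace /vxd 85): {"f":55,"vxd":85}
After op 4 (add /e 65): {"e":65,"f":55,"vxd":85}
After op 5 (add /rd 59): {"e":65,"f":55,"rd":59,"vxd":85}
After op 6 (replace /e 4): {"e":4,"f":55,"rd":59,"vxd":85}
After op 7 (replace /e 39): {"e":39,"f":55,"rd":59,"vxd":85}
After op 8 (add /jx 51): {"e":39,"f":55,"jx":51,"rd":59,"vxd":85}
After op 9 (remove /f): {"e":39,"jx":51,"rd":59,"vxd":85}
After op 10 (replace /e 31): {"e":31,"jx":51,"rd":59,"vxd":85}
After op 11 (replace /e 48): {"e":48,"jx":51,"rd":59,"vxd":85}
Size at the root: 4

Answer: 4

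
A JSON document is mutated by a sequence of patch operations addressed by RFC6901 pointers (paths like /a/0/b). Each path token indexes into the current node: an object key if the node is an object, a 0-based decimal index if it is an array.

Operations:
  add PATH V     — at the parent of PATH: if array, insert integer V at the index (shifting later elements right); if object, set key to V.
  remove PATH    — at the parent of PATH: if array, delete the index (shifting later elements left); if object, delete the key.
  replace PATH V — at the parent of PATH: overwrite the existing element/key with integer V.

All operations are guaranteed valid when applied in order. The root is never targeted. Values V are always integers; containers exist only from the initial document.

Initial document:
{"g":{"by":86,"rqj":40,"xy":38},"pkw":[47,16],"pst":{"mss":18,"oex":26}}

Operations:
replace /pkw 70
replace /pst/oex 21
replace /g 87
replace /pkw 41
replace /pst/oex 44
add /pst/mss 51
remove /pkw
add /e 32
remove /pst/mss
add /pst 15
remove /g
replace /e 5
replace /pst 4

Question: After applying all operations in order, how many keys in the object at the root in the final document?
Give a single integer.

Answer: 2

Derivation:
After op 1 (replace /pkw 70): {"g":{"by":86,"rqj":40,"xy":38},"pkw":70,"pst":{"mss":18,"oex":26}}
After op 2 (replace /pst/oex 21): {"g":{"by":86,"rqj":40,"xy":38},"pkw":70,"pst":{"mss":18,"oex":21}}
After op 3 (replace /g 87): {"g":87,"pkw":70,"pst":{"mss":18,"oex":21}}
After op 4 (replace /pkw 41): {"g":87,"pkw":41,"pst":{"mss":18,"oex":21}}
After op 5 (replace /pst/oex 44): {"g":87,"pkw":41,"pst":{"mss":18,"oex":44}}
After op 6 (add /pst/mss 51): {"g":87,"pkw":41,"pst":{"mss":51,"oex":44}}
After op 7 (remove /pkw): {"g":87,"pst":{"mss":51,"oex":44}}
After op 8 (add /e 32): {"e":32,"g":87,"pst":{"mss":51,"oex":44}}
After op 9 (remove /pst/mss): {"e":32,"g":87,"pst":{"oex":44}}
After op 10 (add /pst 15): {"e":32,"g":87,"pst":15}
After op 11 (remove /g): {"e":32,"pst":15}
After op 12 (replace /e 5): {"e":5,"pst":15}
After op 13 (replace /pst 4): {"e":5,"pst":4}
Size at the root: 2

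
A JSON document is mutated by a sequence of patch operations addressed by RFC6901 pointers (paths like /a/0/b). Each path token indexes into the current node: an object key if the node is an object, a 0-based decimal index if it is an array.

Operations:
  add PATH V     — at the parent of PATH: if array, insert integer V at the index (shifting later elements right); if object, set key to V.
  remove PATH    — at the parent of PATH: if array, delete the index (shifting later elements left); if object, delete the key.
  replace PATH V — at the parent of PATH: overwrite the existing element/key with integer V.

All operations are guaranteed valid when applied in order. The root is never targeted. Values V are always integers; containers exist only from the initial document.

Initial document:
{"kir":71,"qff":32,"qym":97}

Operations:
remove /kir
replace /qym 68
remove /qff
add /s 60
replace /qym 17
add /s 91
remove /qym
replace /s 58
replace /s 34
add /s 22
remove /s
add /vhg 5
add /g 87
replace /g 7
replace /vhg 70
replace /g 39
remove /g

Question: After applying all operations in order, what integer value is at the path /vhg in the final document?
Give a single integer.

Answer: 70

Derivation:
After op 1 (remove /kir): {"qff":32,"qym":97}
After op 2 (replace /qym 68): {"qff":32,"qym":68}
After op 3 (remove /qff): {"qym":68}
After op 4 (add /s 60): {"qym":68,"s":60}
After op 5 (replace /qym 17): {"qym":17,"s":60}
After op 6 (add /s 91): {"qym":17,"s":91}
After op 7 (remove /qym): {"s":91}
After op 8 (replace /s 58): {"s":58}
After op 9 (replace /s 34): {"s":34}
After op 10 (add /s 22): {"s":22}
After op 11 (remove /s): {}
After op 12 (add /vhg 5): {"vhg":5}
After op 13 (add /g 87): {"g":87,"vhg":5}
After op 14 (replace /g 7): {"g":7,"vhg":5}
After op 15 (replace /vhg 70): {"g":7,"vhg":70}
After op 16 (replace /g 39): {"g":39,"vhg":70}
After op 17 (remove /g): {"vhg":70}
Value at /vhg: 70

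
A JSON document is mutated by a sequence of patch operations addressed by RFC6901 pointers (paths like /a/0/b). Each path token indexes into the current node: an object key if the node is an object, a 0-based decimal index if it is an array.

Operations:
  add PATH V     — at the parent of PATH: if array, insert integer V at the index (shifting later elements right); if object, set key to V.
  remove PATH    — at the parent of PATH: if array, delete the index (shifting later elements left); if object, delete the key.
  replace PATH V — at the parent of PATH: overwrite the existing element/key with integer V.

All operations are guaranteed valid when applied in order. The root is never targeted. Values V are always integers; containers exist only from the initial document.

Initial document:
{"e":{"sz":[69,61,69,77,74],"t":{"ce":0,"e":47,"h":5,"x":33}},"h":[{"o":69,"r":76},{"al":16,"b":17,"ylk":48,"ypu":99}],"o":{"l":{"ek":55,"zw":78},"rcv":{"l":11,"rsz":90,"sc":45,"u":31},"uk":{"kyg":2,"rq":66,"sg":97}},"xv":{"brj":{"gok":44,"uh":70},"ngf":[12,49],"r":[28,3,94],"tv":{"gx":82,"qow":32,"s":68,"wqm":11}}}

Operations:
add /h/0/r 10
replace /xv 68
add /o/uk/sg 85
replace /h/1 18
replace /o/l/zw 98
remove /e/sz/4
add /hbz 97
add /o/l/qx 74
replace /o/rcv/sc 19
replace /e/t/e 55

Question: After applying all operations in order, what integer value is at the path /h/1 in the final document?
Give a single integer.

Answer: 18

Derivation:
After op 1 (add /h/0/r 10): {"e":{"sz":[69,61,69,77,74],"t":{"ce":0,"e":47,"h":5,"x":33}},"h":[{"o":69,"r":10},{"al":16,"b":17,"ylk":48,"ypu":99}],"o":{"l":{"ek":55,"zw":78},"rcv":{"l":11,"rsz":90,"sc":45,"u":31},"uk":{"kyg":2,"rq":66,"sg":97}},"xv":{"brj":{"gok":44,"uh":70},"ngf":[12,49],"r":[28,3,94],"tv":{"gx":82,"qow":32,"s":68,"wqm":11}}}
After op 2 (replace /xv 68): {"e":{"sz":[69,61,69,77,74],"t":{"ce":0,"e":47,"h":5,"x":33}},"h":[{"o":69,"r":10},{"al":16,"b":17,"ylk":48,"ypu":99}],"o":{"l":{"ek":55,"zw":78},"rcv":{"l":11,"rsz":90,"sc":45,"u":31},"uk":{"kyg":2,"rq":66,"sg":97}},"xv":68}
After op 3 (add /o/uk/sg 85): {"e":{"sz":[69,61,69,77,74],"t":{"ce":0,"e":47,"h":5,"x":33}},"h":[{"o":69,"r":10},{"al":16,"b":17,"ylk":48,"ypu":99}],"o":{"l":{"ek":55,"zw":78},"rcv":{"l":11,"rsz":90,"sc":45,"u":31},"uk":{"kyg":2,"rq":66,"sg":85}},"xv":68}
After op 4 (replace /h/1 18): {"e":{"sz":[69,61,69,77,74],"t":{"ce":0,"e":47,"h":5,"x":33}},"h":[{"o":69,"r":10},18],"o":{"l":{"ek":55,"zw":78},"rcv":{"l":11,"rsz":90,"sc":45,"u":31},"uk":{"kyg":2,"rq":66,"sg":85}},"xv":68}
After op 5 (replace /o/l/zw 98): {"e":{"sz":[69,61,69,77,74],"t":{"ce":0,"e":47,"h":5,"x":33}},"h":[{"o":69,"r":10},18],"o":{"l":{"ek":55,"zw":98},"rcv":{"l":11,"rsz":90,"sc":45,"u":31},"uk":{"kyg":2,"rq":66,"sg":85}},"xv":68}
After op 6 (remove /e/sz/4): {"e":{"sz":[69,61,69,77],"t":{"ce":0,"e":47,"h":5,"x":33}},"h":[{"o":69,"r":10},18],"o":{"l":{"ek":55,"zw":98},"rcv":{"l":11,"rsz":90,"sc":45,"u":31},"uk":{"kyg":2,"rq":66,"sg":85}},"xv":68}
After op 7 (add /hbz 97): {"e":{"sz":[69,61,69,77],"t":{"ce":0,"e":47,"h":5,"x":33}},"h":[{"o":69,"r":10},18],"hbz":97,"o":{"l":{"ek":55,"zw":98},"rcv":{"l":11,"rsz":90,"sc":45,"u":31},"uk":{"kyg":2,"rq":66,"sg":85}},"xv":68}
After op 8 (add /o/l/qx 74): {"e":{"sz":[69,61,69,77],"t":{"ce":0,"e":47,"h":5,"x":33}},"h":[{"o":69,"r":10},18],"hbz":97,"o":{"l":{"ek":55,"qx":74,"zw":98},"rcv":{"l":11,"rsz":90,"sc":45,"u":31},"uk":{"kyg":2,"rq":66,"sg":85}},"xv":68}
After op 9 (replace /o/rcv/sc 19): {"e":{"sz":[69,61,69,77],"t":{"ce":0,"e":47,"h":5,"x":33}},"h":[{"o":69,"r":10},18],"hbz":97,"o":{"l":{"ek":55,"qx":74,"zw":98},"rcv":{"l":11,"rsz":90,"sc":19,"u":31},"uk":{"kyg":2,"rq":66,"sg":85}},"xv":68}
After op 10 (replace /e/t/e 55): {"e":{"sz":[69,61,69,77],"t":{"ce":0,"e":55,"h":5,"x":33}},"h":[{"o":69,"r":10},18],"hbz":97,"o":{"l":{"ek":55,"qx":74,"zw":98},"rcv":{"l":11,"rsz":90,"sc":19,"u":31},"uk":{"kyg":2,"rq":66,"sg":85}},"xv":68}
Value at /h/1: 18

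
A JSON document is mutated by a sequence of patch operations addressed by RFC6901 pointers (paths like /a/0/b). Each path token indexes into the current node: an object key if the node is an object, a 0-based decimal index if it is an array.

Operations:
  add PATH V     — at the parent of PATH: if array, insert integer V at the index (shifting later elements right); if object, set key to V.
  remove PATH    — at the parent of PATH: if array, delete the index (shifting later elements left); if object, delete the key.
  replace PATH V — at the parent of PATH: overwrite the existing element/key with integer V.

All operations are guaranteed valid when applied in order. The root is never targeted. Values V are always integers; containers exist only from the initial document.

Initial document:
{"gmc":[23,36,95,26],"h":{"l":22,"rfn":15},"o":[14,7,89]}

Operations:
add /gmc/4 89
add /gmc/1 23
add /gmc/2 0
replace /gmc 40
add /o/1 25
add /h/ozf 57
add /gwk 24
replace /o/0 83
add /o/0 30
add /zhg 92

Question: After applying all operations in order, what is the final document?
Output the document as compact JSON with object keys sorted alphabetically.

After op 1 (add /gmc/4 89): {"gmc":[23,36,95,26,89],"h":{"l":22,"rfn":15},"o":[14,7,89]}
After op 2 (add /gmc/1 23): {"gmc":[23,23,36,95,26,89],"h":{"l":22,"rfn":15},"o":[14,7,89]}
After op 3 (add /gmc/2 0): {"gmc":[23,23,0,36,95,26,89],"h":{"l":22,"rfn":15},"o":[14,7,89]}
After op 4 (replace /gmc 40): {"gmc":40,"h":{"l":22,"rfn":15},"o":[14,7,89]}
After op 5 (add /o/1 25): {"gmc":40,"h":{"l":22,"rfn":15},"o":[14,25,7,89]}
After op 6 (add /h/ozf 57): {"gmc":40,"h":{"l":22,"ozf":57,"rfn":15},"o":[14,25,7,89]}
After op 7 (add /gwk 24): {"gmc":40,"gwk":24,"h":{"l":22,"ozf":57,"rfn":15},"o":[14,25,7,89]}
After op 8 (replace /o/0 83): {"gmc":40,"gwk":24,"h":{"l":22,"ozf":57,"rfn":15},"o":[83,25,7,89]}
After op 9 (add /o/0 30): {"gmc":40,"gwk":24,"h":{"l":22,"ozf":57,"rfn":15},"o":[30,83,25,7,89]}
After op 10 (add /zhg 92): {"gmc":40,"gwk":24,"h":{"l":22,"ozf":57,"rfn":15},"o":[30,83,25,7,89],"zhg":92}

Answer: {"gmc":40,"gwk":24,"h":{"l":22,"ozf":57,"rfn":15},"o":[30,83,25,7,89],"zhg":92}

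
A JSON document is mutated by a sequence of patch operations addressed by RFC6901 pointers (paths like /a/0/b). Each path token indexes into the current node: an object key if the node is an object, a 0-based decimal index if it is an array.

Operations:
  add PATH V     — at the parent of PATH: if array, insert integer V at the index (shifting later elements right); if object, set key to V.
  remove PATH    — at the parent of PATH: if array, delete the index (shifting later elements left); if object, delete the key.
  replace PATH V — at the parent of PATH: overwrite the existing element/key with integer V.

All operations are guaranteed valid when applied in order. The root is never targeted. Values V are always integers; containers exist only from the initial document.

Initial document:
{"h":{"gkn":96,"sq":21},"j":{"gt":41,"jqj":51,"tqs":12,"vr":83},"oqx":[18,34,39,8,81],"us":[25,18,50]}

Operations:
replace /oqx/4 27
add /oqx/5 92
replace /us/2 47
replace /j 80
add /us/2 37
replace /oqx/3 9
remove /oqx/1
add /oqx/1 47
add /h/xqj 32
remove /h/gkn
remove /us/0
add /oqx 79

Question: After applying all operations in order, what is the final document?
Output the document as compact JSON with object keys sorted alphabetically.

Answer: {"h":{"sq":21,"xqj":32},"j":80,"oqx":79,"us":[18,37,47]}

Derivation:
After op 1 (replace /oqx/4 27): {"h":{"gkn":96,"sq":21},"j":{"gt":41,"jqj":51,"tqs":12,"vr":83},"oqx":[18,34,39,8,27],"us":[25,18,50]}
After op 2 (add /oqx/5 92): {"h":{"gkn":96,"sq":21},"j":{"gt":41,"jqj":51,"tqs":12,"vr":83},"oqx":[18,34,39,8,27,92],"us":[25,18,50]}
After op 3 (replace /us/2 47): {"h":{"gkn":96,"sq":21},"j":{"gt":41,"jqj":51,"tqs":12,"vr":83},"oqx":[18,34,39,8,27,92],"us":[25,18,47]}
After op 4 (replace /j 80): {"h":{"gkn":96,"sq":21},"j":80,"oqx":[18,34,39,8,27,92],"us":[25,18,47]}
After op 5 (add /us/2 37): {"h":{"gkn":96,"sq":21},"j":80,"oqx":[18,34,39,8,27,92],"us":[25,18,37,47]}
After op 6 (replace /oqx/3 9): {"h":{"gkn":96,"sq":21},"j":80,"oqx":[18,34,39,9,27,92],"us":[25,18,37,47]}
After op 7 (remove /oqx/1): {"h":{"gkn":96,"sq":21},"j":80,"oqx":[18,39,9,27,92],"us":[25,18,37,47]}
After op 8 (add /oqx/1 47): {"h":{"gkn":96,"sq":21},"j":80,"oqx":[18,47,39,9,27,92],"us":[25,18,37,47]}
After op 9 (add /h/xqj 32): {"h":{"gkn":96,"sq":21,"xqj":32},"j":80,"oqx":[18,47,39,9,27,92],"us":[25,18,37,47]}
After op 10 (remove /h/gkn): {"h":{"sq":21,"xqj":32},"j":80,"oqx":[18,47,39,9,27,92],"us":[25,18,37,47]}
After op 11 (remove /us/0): {"h":{"sq":21,"xqj":32},"j":80,"oqx":[18,47,39,9,27,92],"us":[18,37,47]}
After op 12 (add /oqx 79): {"h":{"sq":21,"xqj":32},"j":80,"oqx":79,"us":[18,37,47]}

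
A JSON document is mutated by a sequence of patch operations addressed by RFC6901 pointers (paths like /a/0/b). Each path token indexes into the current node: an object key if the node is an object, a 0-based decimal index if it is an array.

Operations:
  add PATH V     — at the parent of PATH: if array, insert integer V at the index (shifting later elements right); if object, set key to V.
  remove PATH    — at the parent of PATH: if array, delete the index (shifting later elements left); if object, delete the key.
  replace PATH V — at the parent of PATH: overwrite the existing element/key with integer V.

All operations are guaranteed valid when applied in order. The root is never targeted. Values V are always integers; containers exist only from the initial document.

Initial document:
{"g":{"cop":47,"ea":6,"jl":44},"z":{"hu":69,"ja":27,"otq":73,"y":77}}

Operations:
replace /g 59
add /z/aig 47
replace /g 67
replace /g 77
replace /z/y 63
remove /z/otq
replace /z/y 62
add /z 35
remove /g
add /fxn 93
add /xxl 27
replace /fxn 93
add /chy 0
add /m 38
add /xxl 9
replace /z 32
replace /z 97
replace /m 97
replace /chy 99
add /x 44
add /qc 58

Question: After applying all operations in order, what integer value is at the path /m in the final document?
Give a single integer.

After op 1 (replace /g 59): {"g":59,"z":{"hu":69,"ja":27,"otq":73,"y":77}}
After op 2 (add /z/aig 47): {"g":59,"z":{"aig":47,"hu":69,"ja":27,"otq":73,"y":77}}
After op 3 (replace /g 67): {"g":67,"z":{"aig":47,"hu":69,"ja":27,"otq":73,"y":77}}
After op 4 (replace /g 77): {"g":77,"z":{"aig":47,"hu":69,"ja":27,"otq":73,"y":77}}
After op 5 (replace /z/y 63): {"g":77,"z":{"aig":47,"hu":69,"ja":27,"otq":73,"y":63}}
After op 6 (remove /z/otq): {"g":77,"z":{"aig":47,"hu":69,"ja":27,"y":63}}
After op 7 (replace /z/y 62): {"g":77,"z":{"aig":47,"hu":69,"ja":27,"y":62}}
After op 8 (add /z 35): {"g":77,"z":35}
After op 9 (remove /g): {"z":35}
After op 10 (add /fxn 93): {"fxn":93,"z":35}
After op 11 (add /xxl 27): {"fxn":93,"xxl":27,"z":35}
After op 12 (replace /fxn 93): {"fxn":93,"xxl":27,"z":35}
After op 13 (add /chy 0): {"chy":0,"fxn":93,"xxl":27,"z":35}
After op 14 (add /m 38): {"chy":0,"fxn":93,"m":38,"xxl":27,"z":35}
After op 15 (add /xxl 9): {"chy":0,"fxn":93,"m":38,"xxl":9,"z":35}
After op 16 (replace /z 32): {"chy":0,"fxn":93,"m":38,"xxl":9,"z":32}
After op 17 (replace /z 97): {"chy":0,"fxn":93,"m":38,"xxl":9,"z":97}
After op 18 (replace /m 97): {"chy":0,"fxn":93,"m":97,"xxl":9,"z":97}
After op 19 (replace /chy 99): {"chy":99,"fxn":93,"m":97,"xxl":9,"z":97}
After op 20 (add /x 44): {"chy":99,"fxn":93,"m":97,"x":44,"xxl":9,"z":97}
After op 21 (add /qc 58): {"chy":99,"fxn":93,"m":97,"qc":58,"x":44,"xxl":9,"z":97}
Value at /m: 97

Answer: 97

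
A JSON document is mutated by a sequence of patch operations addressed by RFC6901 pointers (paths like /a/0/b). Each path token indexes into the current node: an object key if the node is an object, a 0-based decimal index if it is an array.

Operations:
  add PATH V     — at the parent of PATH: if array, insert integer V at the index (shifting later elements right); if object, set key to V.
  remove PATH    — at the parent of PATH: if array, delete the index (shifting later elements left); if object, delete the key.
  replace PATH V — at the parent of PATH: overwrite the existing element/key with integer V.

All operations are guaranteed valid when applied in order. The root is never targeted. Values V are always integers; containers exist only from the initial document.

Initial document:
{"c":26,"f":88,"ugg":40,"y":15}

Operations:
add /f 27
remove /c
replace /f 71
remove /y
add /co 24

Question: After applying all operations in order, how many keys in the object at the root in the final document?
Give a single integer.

After op 1 (add /f 27): {"c":26,"f":27,"ugg":40,"y":15}
After op 2 (remove /c): {"f":27,"ugg":40,"y":15}
After op 3 (replace /f 71): {"f":71,"ugg":40,"y":15}
After op 4 (remove /y): {"f":71,"ugg":40}
After op 5 (add /co 24): {"co":24,"f":71,"ugg":40}
Size at the root: 3

Answer: 3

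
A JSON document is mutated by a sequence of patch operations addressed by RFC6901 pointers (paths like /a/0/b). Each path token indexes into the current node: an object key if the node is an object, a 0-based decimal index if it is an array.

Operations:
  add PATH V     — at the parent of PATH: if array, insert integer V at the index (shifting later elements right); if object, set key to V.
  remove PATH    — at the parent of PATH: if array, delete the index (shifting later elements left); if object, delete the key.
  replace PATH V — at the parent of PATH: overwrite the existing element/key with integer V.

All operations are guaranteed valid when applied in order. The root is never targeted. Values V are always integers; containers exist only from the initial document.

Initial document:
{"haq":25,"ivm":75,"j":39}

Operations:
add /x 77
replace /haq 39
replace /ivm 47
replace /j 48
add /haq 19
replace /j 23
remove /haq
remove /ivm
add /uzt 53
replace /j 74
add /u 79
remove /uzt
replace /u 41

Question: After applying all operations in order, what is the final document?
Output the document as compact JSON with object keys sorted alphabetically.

After op 1 (add /x 77): {"haq":25,"ivm":75,"j":39,"x":77}
After op 2 (replace /haq 39): {"haq":39,"ivm":75,"j":39,"x":77}
After op 3 (replace /ivm 47): {"haq":39,"ivm":47,"j":39,"x":77}
After op 4 (replace /j 48): {"haq":39,"ivm":47,"j":48,"x":77}
After op 5 (add /haq 19): {"haq":19,"ivm":47,"j":48,"x":77}
After op 6 (replace /j 23): {"haq":19,"ivm":47,"j":23,"x":77}
After op 7 (remove /haq): {"ivm":47,"j":23,"x":77}
After op 8 (remove /ivm): {"j":23,"x":77}
After op 9 (add /uzt 53): {"j":23,"uzt":53,"x":77}
After op 10 (replace /j 74): {"j":74,"uzt":53,"x":77}
After op 11 (add /u 79): {"j":74,"u":79,"uzt":53,"x":77}
After op 12 (remove /uzt): {"j":74,"u":79,"x":77}
After op 13 (replace /u 41): {"j":74,"u":41,"x":77}

Answer: {"j":74,"u":41,"x":77}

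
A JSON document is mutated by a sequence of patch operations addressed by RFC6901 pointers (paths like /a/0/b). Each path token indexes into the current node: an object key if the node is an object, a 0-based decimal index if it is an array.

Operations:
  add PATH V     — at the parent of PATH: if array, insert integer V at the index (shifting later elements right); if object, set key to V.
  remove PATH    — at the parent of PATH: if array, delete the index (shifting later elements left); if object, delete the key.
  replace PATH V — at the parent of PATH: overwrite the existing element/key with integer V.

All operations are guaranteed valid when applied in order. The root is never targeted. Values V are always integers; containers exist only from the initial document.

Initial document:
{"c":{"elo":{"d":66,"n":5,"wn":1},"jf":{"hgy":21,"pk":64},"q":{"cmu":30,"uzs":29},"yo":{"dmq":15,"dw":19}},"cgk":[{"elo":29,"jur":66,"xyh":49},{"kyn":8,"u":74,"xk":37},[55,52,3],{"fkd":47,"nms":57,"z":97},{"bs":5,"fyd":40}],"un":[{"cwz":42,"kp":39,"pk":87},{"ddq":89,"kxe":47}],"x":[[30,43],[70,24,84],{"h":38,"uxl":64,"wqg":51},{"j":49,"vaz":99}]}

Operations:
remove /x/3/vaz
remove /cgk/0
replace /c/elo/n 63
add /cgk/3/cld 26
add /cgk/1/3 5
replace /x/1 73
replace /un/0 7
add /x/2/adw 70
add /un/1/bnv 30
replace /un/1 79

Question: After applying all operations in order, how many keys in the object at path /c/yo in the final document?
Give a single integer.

After op 1 (remove /x/3/vaz): {"c":{"elo":{"d":66,"n":5,"wn":1},"jf":{"hgy":21,"pk":64},"q":{"cmu":30,"uzs":29},"yo":{"dmq":15,"dw":19}},"cgk":[{"elo":29,"jur":66,"xyh":49},{"kyn":8,"u":74,"xk":37},[55,52,3],{"fkd":47,"nms":57,"z":97},{"bs":5,"fyd":40}],"un":[{"cwz":42,"kp":39,"pk":87},{"ddq":89,"kxe":47}],"x":[[30,43],[70,24,84],{"h":38,"uxl":64,"wqg":51},{"j":49}]}
After op 2 (remove /cgk/0): {"c":{"elo":{"d":66,"n":5,"wn":1},"jf":{"hgy":21,"pk":64},"q":{"cmu":30,"uzs":29},"yo":{"dmq":15,"dw":19}},"cgk":[{"kyn":8,"u":74,"xk":37},[55,52,3],{"fkd":47,"nms":57,"z":97},{"bs":5,"fyd":40}],"un":[{"cwz":42,"kp":39,"pk":87},{"ddq":89,"kxe":47}],"x":[[30,43],[70,24,84],{"h":38,"uxl":64,"wqg":51},{"j":49}]}
After op 3 (replace /c/elo/n 63): {"c":{"elo":{"d":66,"n":63,"wn":1},"jf":{"hgy":21,"pk":64},"q":{"cmu":30,"uzs":29},"yo":{"dmq":15,"dw":19}},"cgk":[{"kyn":8,"u":74,"xk":37},[55,52,3],{"fkd":47,"nms":57,"z":97},{"bs":5,"fyd":40}],"un":[{"cwz":42,"kp":39,"pk":87},{"ddq":89,"kxe":47}],"x":[[30,43],[70,24,84],{"h":38,"uxl":64,"wqg":51},{"j":49}]}
After op 4 (add /cgk/3/cld 26): {"c":{"elo":{"d":66,"n":63,"wn":1},"jf":{"hgy":21,"pk":64},"q":{"cmu":30,"uzs":29},"yo":{"dmq":15,"dw":19}},"cgk":[{"kyn":8,"u":74,"xk":37},[55,52,3],{"fkd":47,"nms":57,"z":97},{"bs":5,"cld":26,"fyd":40}],"un":[{"cwz":42,"kp":39,"pk":87},{"ddq":89,"kxe":47}],"x":[[30,43],[70,24,84],{"h":38,"uxl":64,"wqg":51},{"j":49}]}
After op 5 (add /cgk/1/3 5): {"c":{"elo":{"d":66,"n":63,"wn":1},"jf":{"hgy":21,"pk":64},"q":{"cmu":30,"uzs":29},"yo":{"dmq":15,"dw":19}},"cgk":[{"kyn":8,"u":74,"xk":37},[55,52,3,5],{"fkd":47,"nms":57,"z":97},{"bs":5,"cld":26,"fyd":40}],"un":[{"cwz":42,"kp":39,"pk":87},{"ddq":89,"kxe":47}],"x":[[30,43],[70,24,84],{"h":38,"uxl":64,"wqg":51},{"j":49}]}
After op 6 (replace /x/1 73): {"c":{"elo":{"d":66,"n":63,"wn":1},"jf":{"hgy":21,"pk":64},"q":{"cmu":30,"uzs":29},"yo":{"dmq":15,"dw":19}},"cgk":[{"kyn":8,"u":74,"xk":37},[55,52,3,5],{"fkd":47,"nms":57,"z":97},{"bs":5,"cld":26,"fyd":40}],"un":[{"cwz":42,"kp":39,"pk":87},{"ddq":89,"kxe":47}],"x":[[30,43],73,{"h":38,"uxl":64,"wqg":51},{"j":49}]}
After op 7 (replace /un/0 7): {"c":{"elo":{"d":66,"n":63,"wn":1},"jf":{"hgy":21,"pk":64},"q":{"cmu":30,"uzs":29},"yo":{"dmq":15,"dw":19}},"cgk":[{"kyn":8,"u":74,"xk":37},[55,52,3,5],{"fkd":47,"nms":57,"z":97},{"bs":5,"cld":26,"fyd":40}],"un":[7,{"ddq":89,"kxe":47}],"x":[[30,43],73,{"h":38,"uxl":64,"wqg":51},{"j":49}]}
After op 8 (add /x/2/adw 70): {"c":{"elo":{"d":66,"n":63,"wn":1},"jf":{"hgy":21,"pk":64},"q":{"cmu":30,"uzs":29},"yo":{"dmq":15,"dw":19}},"cgk":[{"kyn":8,"u":74,"xk":37},[55,52,3,5],{"fkd":47,"nms":57,"z":97},{"bs":5,"cld":26,"fyd":40}],"un":[7,{"ddq":89,"kxe":47}],"x":[[30,43],73,{"adw":70,"h":38,"uxl":64,"wqg":51},{"j":49}]}
After op 9 (add /un/1/bnv 30): {"c":{"elo":{"d":66,"n":63,"wn":1},"jf":{"hgy":21,"pk":64},"q":{"cmu":30,"uzs":29},"yo":{"dmq":15,"dw":19}},"cgk":[{"kyn":8,"u":74,"xk":37},[55,52,3,5],{"fkd":47,"nms":57,"z":97},{"bs":5,"cld":26,"fyd":40}],"un":[7,{"bnv":30,"ddq":89,"kxe":47}],"x":[[30,43],73,{"adw":70,"h":38,"uxl":64,"wqg":51},{"j":49}]}
After op 10 (replace /un/1 79): {"c":{"elo":{"d":66,"n":63,"wn":1},"jf":{"hgy":21,"pk":64},"q":{"cmu":30,"uzs":29},"yo":{"dmq":15,"dw":19}},"cgk":[{"kyn":8,"u":74,"xk":37},[55,52,3,5],{"fkd":47,"nms":57,"z":97},{"bs":5,"cld":26,"fyd":40}],"un":[7,79],"x":[[30,43],73,{"adw":70,"h":38,"uxl":64,"wqg":51},{"j":49}]}
Size at path /c/yo: 2

Answer: 2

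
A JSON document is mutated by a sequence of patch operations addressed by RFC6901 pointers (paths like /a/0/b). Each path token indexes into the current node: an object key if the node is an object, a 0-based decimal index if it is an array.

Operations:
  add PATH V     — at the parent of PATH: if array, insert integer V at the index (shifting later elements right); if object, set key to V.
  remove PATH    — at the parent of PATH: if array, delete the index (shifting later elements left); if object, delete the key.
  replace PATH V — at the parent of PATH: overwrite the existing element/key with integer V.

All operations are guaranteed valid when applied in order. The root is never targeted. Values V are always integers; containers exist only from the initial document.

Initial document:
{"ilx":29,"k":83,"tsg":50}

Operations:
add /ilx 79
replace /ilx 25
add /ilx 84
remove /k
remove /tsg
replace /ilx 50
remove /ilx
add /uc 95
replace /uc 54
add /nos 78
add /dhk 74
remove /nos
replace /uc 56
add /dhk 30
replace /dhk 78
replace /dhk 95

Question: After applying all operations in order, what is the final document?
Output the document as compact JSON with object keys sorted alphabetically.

After op 1 (add /ilx 79): {"ilx":79,"k":83,"tsg":50}
After op 2 (replace /ilx 25): {"ilx":25,"k":83,"tsg":50}
After op 3 (add /ilx 84): {"ilx":84,"k":83,"tsg":50}
After op 4 (remove /k): {"ilx":84,"tsg":50}
After op 5 (remove /tsg): {"ilx":84}
After op 6 (replace /ilx 50): {"ilx":50}
After op 7 (remove /ilx): {}
After op 8 (add /uc 95): {"uc":95}
After op 9 (replace /uc 54): {"uc":54}
After op 10 (add /nos 78): {"nos":78,"uc":54}
After op 11 (add /dhk 74): {"dhk":74,"nos":78,"uc":54}
After op 12 (remove /nos): {"dhk":74,"uc":54}
After op 13 (replace /uc 56): {"dhk":74,"uc":56}
After op 14 (add /dhk 30): {"dhk":30,"uc":56}
After op 15 (replace /dhk 78): {"dhk":78,"uc":56}
After op 16 (replace /dhk 95): {"dhk":95,"uc":56}

Answer: {"dhk":95,"uc":56}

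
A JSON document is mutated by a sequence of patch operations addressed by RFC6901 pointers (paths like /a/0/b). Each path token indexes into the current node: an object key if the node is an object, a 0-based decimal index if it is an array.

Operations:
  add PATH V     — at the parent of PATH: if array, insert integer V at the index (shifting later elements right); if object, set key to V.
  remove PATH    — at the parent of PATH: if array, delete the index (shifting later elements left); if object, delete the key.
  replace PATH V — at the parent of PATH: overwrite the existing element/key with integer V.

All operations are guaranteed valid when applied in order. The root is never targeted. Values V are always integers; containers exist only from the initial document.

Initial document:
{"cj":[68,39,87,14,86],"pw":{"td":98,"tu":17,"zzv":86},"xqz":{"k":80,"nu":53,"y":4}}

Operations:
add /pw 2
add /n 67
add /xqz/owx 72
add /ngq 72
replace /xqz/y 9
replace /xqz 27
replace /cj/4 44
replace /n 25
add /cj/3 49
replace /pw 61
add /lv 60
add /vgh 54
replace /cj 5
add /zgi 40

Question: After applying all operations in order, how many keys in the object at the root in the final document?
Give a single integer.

After op 1 (add /pw 2): {"cj":[68,39,87,14,86],"pw":2,"xqz":{"k":80,"nu":53,"y":4}}
After op 2 (add /n 67): {"cj":[68,39,87,14,86],"n":67,"pw":2,"xqz":{"k":80,"nu":53,"y":4}}
After op 3 (add /xqz/owx 72): {"cj":[68,39,87,14,86],"n":67,"pw":2,"xqz":{"k":80,"nu":53,"owx":72,"y":4}}
After op 4 (add /ngq 72): {"cj":[68,39,87,14,86],"n":67,"ngq":72,"pw":2,"xqz":{"k":80,"nu":53,"owx":72,"y":4}}
After op 5 (replace /xqz/y 9): {"cj":[68,39,87,14,86],"n":67,"ngq":72,"pw":2,"xqz":{"k":80,"nu":53,"owx":72,"y":9}}
After op 6 (replace /xqz 27): {"cj":[68,39,87,14,86],"n":67,"ngq":72,"pw":2,"xqz":27}
After op 7 (replace /cj/4 44): {"cj":[68,39,87,14,44],"n":67,"ngq":72,"pw":2,"xqz":27}
After op 8 (replace /n 25): {"cj":[68,39,87,14,44],"n":25,"ngq":72,"pw":2,"xqz":27}
After op 9 (add /cj/3 49): {"cj":[68,39,87,49,14,44],"n":25,"ngq":72,"pw":2,"xqz":27}
After op 10 (replace /pw 61): {"cj":[68,39,87,49,14,44],"n":25,"ngq":72,"pw":61,"xqz":27}
After op 11 (add /lv 60): {"cj":[68,39,87,49,14,44],"lv":60,"n":25,"ngq":72,"pw":61,"xqz":27}
After op 12 (add /vgh 54): {"cj":[68,39,87,49,14,44],"lv":60,"n":25,"ngq":72,"pw":61,"vgh":54,"xqz":27}
After op 13 (replace /cj 5): {"cj":5,"lv":60,"n":25,"ngq":72,"pw":61,"vgh":54,"xqz":27}
After op 14 (add /zgi 40): {"cj":5,"lv":60,"n":25,"ngq":72,"pw":61,"vgh":54,"xqz":27,"zgi":40}
Size at the root: 8

Answer: 8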